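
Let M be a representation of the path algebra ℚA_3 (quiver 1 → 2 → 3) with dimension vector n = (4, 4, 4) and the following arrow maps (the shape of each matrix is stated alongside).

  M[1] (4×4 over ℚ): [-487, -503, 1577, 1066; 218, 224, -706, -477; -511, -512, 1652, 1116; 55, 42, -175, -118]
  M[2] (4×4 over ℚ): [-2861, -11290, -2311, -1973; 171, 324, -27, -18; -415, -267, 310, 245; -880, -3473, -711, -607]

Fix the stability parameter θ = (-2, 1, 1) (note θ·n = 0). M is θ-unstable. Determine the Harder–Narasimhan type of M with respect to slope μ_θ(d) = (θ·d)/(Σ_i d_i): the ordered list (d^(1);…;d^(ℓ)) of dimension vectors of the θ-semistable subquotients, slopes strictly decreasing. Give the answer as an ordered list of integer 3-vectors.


Barcode: M ≅ I[1,2], I[1,3]^3, I[3,3]. HN layers by μ_θ (2 steps, strictly decreasing):
  μ^(1)=1; μ^(2)=-2

((0, 4, 4); (4, 0, 0))


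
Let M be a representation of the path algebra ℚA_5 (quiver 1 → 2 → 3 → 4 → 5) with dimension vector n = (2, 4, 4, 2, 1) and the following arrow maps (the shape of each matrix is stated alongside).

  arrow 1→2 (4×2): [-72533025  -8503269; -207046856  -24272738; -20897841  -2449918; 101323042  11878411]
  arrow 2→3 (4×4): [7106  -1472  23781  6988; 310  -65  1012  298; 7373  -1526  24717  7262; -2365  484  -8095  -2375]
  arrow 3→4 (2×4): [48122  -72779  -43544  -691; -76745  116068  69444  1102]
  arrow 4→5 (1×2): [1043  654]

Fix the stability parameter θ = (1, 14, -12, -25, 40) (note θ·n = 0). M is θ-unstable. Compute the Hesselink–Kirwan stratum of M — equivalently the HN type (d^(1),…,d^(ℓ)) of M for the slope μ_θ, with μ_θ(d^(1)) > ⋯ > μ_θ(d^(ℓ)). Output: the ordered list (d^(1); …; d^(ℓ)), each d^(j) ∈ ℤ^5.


Interval decomposition of M: I[1,3], I[1,5], I[2,3], I[2,4].
HN type (ℓ=4): μ^(1)=40; μ^(2)=1; μ^(3)=-11/2; μ^(4)=-23/3

((0, 0, 0, 0, 1); (1, 2, 2, 0, 0); (1, 1, 1, 1, 0); (0, 1, 1, 1, 0))


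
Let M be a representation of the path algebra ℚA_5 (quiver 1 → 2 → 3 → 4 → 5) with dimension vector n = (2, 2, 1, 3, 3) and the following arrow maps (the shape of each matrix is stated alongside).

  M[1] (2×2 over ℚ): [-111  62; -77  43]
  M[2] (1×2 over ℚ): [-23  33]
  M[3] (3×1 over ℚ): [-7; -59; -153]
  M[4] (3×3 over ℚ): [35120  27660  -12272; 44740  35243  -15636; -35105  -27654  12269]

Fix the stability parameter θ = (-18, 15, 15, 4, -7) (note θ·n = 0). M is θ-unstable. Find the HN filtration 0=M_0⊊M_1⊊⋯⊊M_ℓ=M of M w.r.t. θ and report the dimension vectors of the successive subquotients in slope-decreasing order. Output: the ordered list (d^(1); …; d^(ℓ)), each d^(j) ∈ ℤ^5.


Interval decomposition of M: I[1,2], I[1,5], I[4,4], I[4,5], I[5,5].
HN type (ℓ=6): μ^(1)=15; μ^(2)=27/4; μ^(3)=4; μ^(4)=-3/2; μ^(5)=-7; μ^(6)=-18

((0, 1, 0, 0, 0); (0, 1, 1, 1, 1); (0, 0, 0, 1, 0); (0, 0, 0, 1, 1); (0, 0, 0, 0, 1); (2, 0, 0, 0, 0))


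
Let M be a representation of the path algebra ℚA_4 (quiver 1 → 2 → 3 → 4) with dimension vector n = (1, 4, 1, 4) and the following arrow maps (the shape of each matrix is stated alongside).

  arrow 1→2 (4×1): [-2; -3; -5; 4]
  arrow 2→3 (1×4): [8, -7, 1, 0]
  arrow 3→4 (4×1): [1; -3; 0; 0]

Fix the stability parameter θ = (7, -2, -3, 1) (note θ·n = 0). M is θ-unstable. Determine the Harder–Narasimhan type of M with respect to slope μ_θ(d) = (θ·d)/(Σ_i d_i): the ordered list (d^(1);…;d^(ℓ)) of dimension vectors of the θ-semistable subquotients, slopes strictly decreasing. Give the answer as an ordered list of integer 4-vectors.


Via rank(M_{q-1}∘⋯∘M_p): M ≅ I[1,2], I[2,2]^2, I[2,4], I[4,4]^3.
μ_θ-semistable layers: μ^(1)=5/2; μ^(2)=1; μ^(3)=-2; μ^(4)=-5/2

((1, 1, 0, 0); (0, 0, 0, 4); (0, 2, 0, 0); (0, 1, 1, 0))


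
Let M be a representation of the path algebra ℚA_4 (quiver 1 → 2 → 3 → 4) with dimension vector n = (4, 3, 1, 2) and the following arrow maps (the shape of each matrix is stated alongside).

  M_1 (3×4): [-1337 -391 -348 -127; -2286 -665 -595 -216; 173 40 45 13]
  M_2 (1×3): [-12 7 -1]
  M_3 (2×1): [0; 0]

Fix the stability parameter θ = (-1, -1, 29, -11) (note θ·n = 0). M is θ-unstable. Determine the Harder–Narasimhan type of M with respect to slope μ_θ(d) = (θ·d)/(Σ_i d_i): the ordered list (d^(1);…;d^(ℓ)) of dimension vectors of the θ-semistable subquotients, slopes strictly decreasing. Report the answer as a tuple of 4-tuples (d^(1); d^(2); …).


Interval decomposition of M: I[1,1]^2, I[1,2], I[1,3], I[2,2], I[4,4]^2.
HN type (ℓ=3): μ^(1)=29; μ^(2)=-1; μ^(3)=-11

((0, 0, 1, 0); (4, 3, 0, 0); (0, 0, 0, 2))


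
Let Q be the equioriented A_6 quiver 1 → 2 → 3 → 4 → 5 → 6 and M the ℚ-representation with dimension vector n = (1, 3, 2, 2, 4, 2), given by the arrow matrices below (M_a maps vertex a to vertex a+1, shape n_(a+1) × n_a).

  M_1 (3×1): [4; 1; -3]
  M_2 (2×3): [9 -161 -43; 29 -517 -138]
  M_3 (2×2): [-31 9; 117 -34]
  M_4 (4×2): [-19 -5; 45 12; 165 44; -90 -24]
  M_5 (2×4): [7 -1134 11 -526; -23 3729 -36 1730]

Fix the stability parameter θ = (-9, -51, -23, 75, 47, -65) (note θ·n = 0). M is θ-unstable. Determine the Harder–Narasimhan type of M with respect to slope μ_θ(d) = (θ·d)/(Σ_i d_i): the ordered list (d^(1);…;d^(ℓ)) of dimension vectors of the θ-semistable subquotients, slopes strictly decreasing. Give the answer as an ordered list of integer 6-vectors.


Interval decomposition of M: I[1,6], I[2,2], I[2,6], I[5,5]^2.
HN type (ℓ=5): μ^(1)=47; μ^(2)=19; μ^(3)=-23; μ^(4)=-30; μ^(5)=-51

((0, 0, 0, 0, 2, 0); (0, 0, 0, 2, 2, 2); (0, 0, 2, 0, 0, 0); (1, 1, 0, 0, 0, 0); (0, 2, 0, 0, 0, 0))


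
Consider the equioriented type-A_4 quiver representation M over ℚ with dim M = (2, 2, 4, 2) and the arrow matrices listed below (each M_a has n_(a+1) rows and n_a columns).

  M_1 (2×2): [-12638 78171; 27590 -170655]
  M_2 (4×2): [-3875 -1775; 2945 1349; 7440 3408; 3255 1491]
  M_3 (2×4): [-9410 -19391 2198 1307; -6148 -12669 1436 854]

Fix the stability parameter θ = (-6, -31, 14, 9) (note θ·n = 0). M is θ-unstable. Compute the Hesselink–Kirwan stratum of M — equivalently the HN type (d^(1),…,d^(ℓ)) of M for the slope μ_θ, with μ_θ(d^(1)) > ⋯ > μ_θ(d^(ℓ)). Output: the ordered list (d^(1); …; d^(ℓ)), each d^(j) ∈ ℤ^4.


Interval decomposition of M: I[1,1], I[1,2], I[2,4], I[3,3]^2, I[3,4].
HN type (ℓ=5): μ^(1)=14; μ^(2)=23/2; μ^(3)=-6; μ^(4)=-37/2; μ^(5)=-31

((0, 0, 2, 0); (0, 0, 2, 2); (1, 0, 0, 0); (1, 1, 0, 0); (0, 1, 0, 0))


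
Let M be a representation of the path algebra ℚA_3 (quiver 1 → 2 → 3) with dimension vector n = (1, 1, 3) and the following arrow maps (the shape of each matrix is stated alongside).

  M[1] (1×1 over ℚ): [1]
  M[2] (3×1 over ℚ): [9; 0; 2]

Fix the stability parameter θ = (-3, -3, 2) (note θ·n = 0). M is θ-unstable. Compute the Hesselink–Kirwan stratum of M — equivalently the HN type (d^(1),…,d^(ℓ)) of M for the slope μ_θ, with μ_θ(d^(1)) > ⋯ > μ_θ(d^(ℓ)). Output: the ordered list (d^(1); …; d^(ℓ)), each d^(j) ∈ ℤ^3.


Barcode: M ≅ I[1,3], I[3,3]^2. HN layers by μ_θ (2 steps, strictly decreasing):
  μ^(1)=2; μ^(2)=-3

((0, 0, 3); (1, 1, 0))


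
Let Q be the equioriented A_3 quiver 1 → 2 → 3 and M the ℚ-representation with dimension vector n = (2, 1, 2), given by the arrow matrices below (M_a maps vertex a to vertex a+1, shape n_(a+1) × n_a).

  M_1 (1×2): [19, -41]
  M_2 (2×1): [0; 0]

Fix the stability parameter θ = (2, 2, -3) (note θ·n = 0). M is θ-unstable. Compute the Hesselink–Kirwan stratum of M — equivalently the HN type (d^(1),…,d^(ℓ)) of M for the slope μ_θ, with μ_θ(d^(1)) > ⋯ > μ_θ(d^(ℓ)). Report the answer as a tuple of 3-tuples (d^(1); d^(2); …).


Barcode: M ≅ I[1,1], I[1,2], I[3,3]^2. HN layers by μ_θ (2 steps, strictly decreasing):
  μ^(1)=2; μ^(2)=-3

((2, 1, 0); (0, 0, 2))


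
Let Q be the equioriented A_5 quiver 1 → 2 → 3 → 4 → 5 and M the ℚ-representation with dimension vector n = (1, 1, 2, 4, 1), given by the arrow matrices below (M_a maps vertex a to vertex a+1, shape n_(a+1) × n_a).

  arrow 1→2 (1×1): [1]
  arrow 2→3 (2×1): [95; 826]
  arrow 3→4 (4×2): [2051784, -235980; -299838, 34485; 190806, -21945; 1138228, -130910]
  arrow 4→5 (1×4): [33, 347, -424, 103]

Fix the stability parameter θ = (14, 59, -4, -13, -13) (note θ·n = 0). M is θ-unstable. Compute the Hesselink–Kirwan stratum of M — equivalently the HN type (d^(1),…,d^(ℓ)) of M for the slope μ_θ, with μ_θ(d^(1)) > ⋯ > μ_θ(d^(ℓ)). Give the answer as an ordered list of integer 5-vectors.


Interval decomposition of M: I[1,3], I[3,5], I[4,4]^3.
HN type (ℓ=4): μ^(1)=55/2; μ^(2)=14; μ^(3)=-10; μ^(4)=-13

((0, 1, 1, 0, 0); (1, 0, 0, 0, 0); (0, 0, 1, 1, 1); (0, 0, 0, 3, 0))


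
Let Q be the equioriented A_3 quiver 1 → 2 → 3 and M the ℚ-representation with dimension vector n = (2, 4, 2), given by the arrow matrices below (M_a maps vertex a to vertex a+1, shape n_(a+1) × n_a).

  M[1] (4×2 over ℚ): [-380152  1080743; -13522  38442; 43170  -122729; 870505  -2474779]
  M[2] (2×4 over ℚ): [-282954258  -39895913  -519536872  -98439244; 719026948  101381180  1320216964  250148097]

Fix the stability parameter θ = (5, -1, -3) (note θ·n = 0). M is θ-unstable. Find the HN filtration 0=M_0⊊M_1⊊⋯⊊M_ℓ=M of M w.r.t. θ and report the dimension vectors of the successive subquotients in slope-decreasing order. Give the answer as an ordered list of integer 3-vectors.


Barcode: M ≅ I[1,3]^2, I[2,2]^2. HN layers by μ_θ (2 steps, strictly decreasing):
  μ^(1)=1/3; μ^(2)=-1

((2, 2, 2); (0, 2, 0))


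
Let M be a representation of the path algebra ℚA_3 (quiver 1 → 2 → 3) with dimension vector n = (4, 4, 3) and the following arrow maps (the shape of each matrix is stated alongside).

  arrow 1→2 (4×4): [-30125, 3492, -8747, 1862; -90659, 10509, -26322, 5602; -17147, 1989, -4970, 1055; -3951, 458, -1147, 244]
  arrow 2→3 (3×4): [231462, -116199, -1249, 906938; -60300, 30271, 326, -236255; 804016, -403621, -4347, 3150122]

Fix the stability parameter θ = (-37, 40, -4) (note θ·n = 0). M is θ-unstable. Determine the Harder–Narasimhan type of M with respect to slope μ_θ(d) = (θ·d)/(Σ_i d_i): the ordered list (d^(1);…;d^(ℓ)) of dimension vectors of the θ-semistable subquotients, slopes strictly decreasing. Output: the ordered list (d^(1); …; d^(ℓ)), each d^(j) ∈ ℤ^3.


Barcode: M ≅ I[1,2], I[1,3]^3. HN layers by μ_θ (3 steps, strictly decreasing):
  μ^(1)=40; μ^(2)=18; μ^(3)=-37

((0, 1, 0); (0, 3, 3); (4, 0, 0))


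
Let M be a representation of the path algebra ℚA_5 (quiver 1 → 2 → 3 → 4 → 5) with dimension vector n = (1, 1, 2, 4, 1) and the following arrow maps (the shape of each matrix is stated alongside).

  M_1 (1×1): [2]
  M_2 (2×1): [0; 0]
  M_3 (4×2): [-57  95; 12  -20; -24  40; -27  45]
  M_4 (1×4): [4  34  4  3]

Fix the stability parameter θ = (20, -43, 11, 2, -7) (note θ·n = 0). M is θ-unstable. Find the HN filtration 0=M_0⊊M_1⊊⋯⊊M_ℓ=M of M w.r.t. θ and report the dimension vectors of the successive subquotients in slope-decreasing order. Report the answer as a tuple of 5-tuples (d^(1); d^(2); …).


Barcode: M ≅ I[1,2], I[3,3], I[3,5], I[4,4]^3. HN layers by μ_θ (3 steps, strictly decreasing):
  μ^(1)=11; μ^(2)=2; μ^(3)=-23/2

((0, 0, 1, 0, 0); (0, 0, 1, 4, 1); (1, 1, 0, 0, 0))


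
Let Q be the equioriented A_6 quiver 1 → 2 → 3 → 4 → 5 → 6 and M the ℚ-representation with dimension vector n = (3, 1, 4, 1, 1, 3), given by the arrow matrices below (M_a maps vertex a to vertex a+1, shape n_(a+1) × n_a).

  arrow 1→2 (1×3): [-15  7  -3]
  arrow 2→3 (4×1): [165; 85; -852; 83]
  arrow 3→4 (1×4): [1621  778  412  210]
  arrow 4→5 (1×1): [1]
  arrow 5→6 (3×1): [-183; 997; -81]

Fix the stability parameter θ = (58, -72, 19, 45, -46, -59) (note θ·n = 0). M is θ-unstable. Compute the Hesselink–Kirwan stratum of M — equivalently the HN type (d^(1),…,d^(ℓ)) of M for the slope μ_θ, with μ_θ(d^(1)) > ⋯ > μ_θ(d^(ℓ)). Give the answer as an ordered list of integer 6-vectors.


Via rank(M_{q-1}∘⋯∘M_p): M ≅ I[1,1]^2, I[1,6], I[3,3]^3, I[6,6]^2.
μ_θ-semistable layers: μ^(1)=58; μ^(2)=19; μ^(3)=-55/6; μ^(4)=-59

((2, 0, 0, 0, 0, 0); (0, 0, 3, 0, 0, 0); (1, 1, 1, 1, 1, 1); (0, 0, 0, 0, 0, 2))


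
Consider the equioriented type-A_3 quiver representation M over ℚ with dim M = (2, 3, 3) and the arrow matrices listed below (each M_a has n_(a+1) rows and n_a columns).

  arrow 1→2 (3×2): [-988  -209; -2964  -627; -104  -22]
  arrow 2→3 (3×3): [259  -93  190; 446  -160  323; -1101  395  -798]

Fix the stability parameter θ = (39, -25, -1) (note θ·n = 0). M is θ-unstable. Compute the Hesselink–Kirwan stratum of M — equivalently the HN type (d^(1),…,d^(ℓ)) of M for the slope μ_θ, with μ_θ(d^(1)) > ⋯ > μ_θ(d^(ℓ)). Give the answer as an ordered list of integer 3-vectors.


Interval decomposition of M: I[1,1], I[1,2], I[2,3]^2, I[3,3].
HN type (ℓ=4): μ^(1)=39; μ^(2)=7; μ^(3)=-1; μ^(4)=-25

((1, 0, 0); (1, 1, 0); (0, 0, 3); (0, 2, 0))


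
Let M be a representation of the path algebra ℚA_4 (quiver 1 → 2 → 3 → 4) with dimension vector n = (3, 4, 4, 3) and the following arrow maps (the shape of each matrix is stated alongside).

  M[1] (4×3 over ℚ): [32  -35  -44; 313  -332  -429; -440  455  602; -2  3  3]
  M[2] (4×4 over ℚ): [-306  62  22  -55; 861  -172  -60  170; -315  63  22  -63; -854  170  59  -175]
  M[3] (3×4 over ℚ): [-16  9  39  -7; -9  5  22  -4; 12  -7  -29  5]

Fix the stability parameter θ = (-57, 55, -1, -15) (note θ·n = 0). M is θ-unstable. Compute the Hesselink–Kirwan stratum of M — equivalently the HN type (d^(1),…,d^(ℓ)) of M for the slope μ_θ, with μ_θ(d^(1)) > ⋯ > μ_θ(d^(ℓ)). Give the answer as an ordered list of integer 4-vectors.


Interval decomposition of M: I[1,3], I[1,4]^2, I[2,3], I[4,4].
HN type (ℓ=4): μ^(1)=27; μ^(2)=13; μ^(3)=-15; μ^(4)=-57

((0, 2, 2, 0); (0, 2, 2, 2); (0, 0, 0, 1); (3, 0, 0, 0))


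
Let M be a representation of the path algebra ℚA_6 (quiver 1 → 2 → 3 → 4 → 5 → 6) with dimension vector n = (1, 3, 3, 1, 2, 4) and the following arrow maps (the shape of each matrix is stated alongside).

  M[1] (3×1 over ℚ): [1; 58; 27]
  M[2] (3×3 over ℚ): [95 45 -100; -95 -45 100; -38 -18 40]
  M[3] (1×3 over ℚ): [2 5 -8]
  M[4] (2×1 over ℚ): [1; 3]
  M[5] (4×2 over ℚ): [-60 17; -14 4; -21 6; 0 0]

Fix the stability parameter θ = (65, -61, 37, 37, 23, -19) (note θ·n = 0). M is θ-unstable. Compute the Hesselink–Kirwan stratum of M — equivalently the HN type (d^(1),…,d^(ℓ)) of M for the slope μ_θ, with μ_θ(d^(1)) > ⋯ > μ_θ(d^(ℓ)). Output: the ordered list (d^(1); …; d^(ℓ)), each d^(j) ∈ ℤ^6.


Interval decomposition of M: I[1,6], I[2,2]^2, I[3,3]^2, I[5,6], I[6,6]^2.
HN type (ℓ=5): μ^(1)=37; μ^(2)=39/2; μ^(3)=2; μ^(4)=-19; μ^(5)=-61

((0, 0, 2, 0, 0, 0); (0, 0, 1, 1, 1, 1); (1, 1, 0, 0, 1, 1); (0, 0, 0, 0, 0, 2); (0, 2, 0, 0, 0, 0))


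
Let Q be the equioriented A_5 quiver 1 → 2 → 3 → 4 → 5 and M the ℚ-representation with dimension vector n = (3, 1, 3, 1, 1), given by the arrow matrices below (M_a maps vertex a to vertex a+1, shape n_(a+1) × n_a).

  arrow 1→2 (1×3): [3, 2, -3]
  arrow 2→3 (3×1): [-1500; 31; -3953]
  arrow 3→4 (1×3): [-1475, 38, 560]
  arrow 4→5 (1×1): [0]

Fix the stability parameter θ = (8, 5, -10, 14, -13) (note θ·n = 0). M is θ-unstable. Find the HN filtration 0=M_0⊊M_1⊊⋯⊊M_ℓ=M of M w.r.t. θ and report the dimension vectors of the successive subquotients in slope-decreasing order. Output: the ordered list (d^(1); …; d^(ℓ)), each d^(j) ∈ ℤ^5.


Barcode: M ≅ I[1,1]^2, I[1,4], I[3,3]^2, I[5,5]. HN layers by μ_θ (5 steps, strictly decreasing):
  μ^(1)=14; μ^(2)=8; μ^(3)=1; μ^(4)=-10; μ^(5)=-13

((0, 0, 0, 1, 0); (2, 0, 0, 0, 0); (1, 1, 1, 0, 0); (0, 0, 2, 0, 0); (0, 0, 0, 0, 1))


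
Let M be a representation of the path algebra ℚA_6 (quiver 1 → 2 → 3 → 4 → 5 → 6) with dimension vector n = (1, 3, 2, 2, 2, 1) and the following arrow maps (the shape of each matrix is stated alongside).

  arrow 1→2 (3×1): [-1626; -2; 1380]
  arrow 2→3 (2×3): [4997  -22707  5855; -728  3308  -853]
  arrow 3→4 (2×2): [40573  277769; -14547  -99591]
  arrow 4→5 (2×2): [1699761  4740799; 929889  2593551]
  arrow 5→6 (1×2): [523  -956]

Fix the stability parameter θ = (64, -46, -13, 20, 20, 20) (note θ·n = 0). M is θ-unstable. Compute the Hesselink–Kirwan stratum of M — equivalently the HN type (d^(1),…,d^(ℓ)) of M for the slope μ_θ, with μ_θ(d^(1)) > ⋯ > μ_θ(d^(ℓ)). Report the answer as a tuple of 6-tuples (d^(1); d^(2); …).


Interval decomposition of M: I[1,4], I[2,2], I[2,3], I[4,6], I[5,5].
HN type (ℓ=4): μ^(1)=20; μ^(2)=5/3; μ^(3)=-13; μ^(4)=-46

((0, 0, 0, 2, 2, 1); (1, 1, 1, 0, 0, 0); (0, 0, 1, 0, 0, 0); (0, 2, 0, 0, 0, 0))


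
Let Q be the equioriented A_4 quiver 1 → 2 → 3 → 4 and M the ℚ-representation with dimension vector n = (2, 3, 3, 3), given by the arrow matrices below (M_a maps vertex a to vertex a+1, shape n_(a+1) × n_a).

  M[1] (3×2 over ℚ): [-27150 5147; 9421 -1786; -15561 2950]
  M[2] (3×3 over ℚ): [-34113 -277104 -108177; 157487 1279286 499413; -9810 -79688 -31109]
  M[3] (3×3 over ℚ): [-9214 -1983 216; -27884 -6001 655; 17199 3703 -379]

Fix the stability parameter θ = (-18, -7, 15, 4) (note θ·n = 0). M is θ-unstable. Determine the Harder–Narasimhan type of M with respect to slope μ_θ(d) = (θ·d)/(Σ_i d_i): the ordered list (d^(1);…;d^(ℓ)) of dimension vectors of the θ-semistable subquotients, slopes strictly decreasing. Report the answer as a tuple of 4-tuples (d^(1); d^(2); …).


Via rank(M_{q-1}∘⋯∘M_p): M ≅ I[1,4]^2, I[2,4].
μ_θ-semistable layers: μ^(1)=19/2; μ^(2)=-7; μ^(3)=-18

((0, 0, 3, 3); (0, 3, 0, 0); (2, 0, 0, 0))


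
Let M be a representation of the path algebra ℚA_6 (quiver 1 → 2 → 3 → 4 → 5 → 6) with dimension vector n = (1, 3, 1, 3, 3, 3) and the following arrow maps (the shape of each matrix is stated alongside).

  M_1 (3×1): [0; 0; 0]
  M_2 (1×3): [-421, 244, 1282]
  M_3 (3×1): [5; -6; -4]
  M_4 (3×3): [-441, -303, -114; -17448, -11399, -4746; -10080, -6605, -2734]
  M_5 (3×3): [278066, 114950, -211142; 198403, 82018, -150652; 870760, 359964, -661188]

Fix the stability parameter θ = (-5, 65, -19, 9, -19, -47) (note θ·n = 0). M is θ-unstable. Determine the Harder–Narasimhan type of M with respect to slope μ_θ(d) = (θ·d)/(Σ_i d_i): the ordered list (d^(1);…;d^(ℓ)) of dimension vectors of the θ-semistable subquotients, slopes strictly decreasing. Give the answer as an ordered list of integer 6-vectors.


Via rank(M_{q-1}∘⋯∘M_p): M ≅ I[1,1], I[2,2]^2, I[2,6], I[4,4], I[4,5], I[5,6], I[6,6].
μ_θ-semistable layers: μ^(1)=65; μ^(2)=9; μ^(3)=-11/5; μ^(4)=-5; μ^(5)=-33; μ^(6)=-47

((0, 2, 0, 0, 0, 0); (0, 0, 0, 1, 0, 0); (0, 1, 1, 1, 1, 1); (1, 0, 0, 1, 1, 0); (0, 0, 0, 0, 1, 1); (0, 0, 0, 0, 0, 1))


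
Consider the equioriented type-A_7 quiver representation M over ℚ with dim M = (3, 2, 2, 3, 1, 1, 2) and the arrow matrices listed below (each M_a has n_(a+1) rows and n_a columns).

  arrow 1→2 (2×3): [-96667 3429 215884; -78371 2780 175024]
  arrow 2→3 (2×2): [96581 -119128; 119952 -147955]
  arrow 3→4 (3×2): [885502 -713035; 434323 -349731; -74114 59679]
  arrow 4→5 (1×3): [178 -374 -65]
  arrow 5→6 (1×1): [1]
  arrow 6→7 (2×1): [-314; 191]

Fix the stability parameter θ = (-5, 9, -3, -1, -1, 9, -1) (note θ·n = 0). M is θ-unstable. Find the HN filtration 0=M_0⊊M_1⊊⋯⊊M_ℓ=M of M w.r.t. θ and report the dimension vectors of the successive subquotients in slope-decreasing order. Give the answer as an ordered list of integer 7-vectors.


Interval decomposition of M: I[1,1], I[1,4], I[1,7], I[4,4], I[7,7].
HN type (ℓ=5): μ^(1)=4; μ^(2)=5/3; μ^(3)=1; μ^(4)=-1; μ^(5)=-5

((0, 0, 0, 0, 0, 1, 1); (0, 1, 1, 1, 0, 0, 0); (0, 1, 1, 1, 1, 0, 0); (0, 0, 0, 1, 0, 0, 1); (3, 0, 0, 0, 0, 0, 0))


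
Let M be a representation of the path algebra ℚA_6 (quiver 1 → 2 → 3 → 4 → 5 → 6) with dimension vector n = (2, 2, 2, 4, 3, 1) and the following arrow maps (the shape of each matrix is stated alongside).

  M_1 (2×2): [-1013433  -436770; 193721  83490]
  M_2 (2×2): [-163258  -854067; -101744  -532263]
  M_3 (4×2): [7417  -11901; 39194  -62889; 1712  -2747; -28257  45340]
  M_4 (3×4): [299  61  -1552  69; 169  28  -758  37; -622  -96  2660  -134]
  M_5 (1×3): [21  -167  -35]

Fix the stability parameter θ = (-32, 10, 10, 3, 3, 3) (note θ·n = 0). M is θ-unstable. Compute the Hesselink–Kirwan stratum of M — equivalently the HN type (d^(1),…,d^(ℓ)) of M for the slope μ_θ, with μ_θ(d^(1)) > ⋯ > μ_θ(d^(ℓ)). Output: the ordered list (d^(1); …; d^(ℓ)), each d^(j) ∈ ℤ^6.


Interval decomposition of M: I[1,1], I[1,6], I[2,4], I[4,4], I[4,5], I[5,5].
HN type (ℓ=4): μ^(1)=23/3; μ^(2)=29/5; μ^(3)=3; μ^(4)=-32

((0, 1, 1, 1, 0, 0); (0, 1, 1, 1, 1, 1); (0, 0, 0, 2, 2, 0); (2, 0, 0, 0, 0, 0))


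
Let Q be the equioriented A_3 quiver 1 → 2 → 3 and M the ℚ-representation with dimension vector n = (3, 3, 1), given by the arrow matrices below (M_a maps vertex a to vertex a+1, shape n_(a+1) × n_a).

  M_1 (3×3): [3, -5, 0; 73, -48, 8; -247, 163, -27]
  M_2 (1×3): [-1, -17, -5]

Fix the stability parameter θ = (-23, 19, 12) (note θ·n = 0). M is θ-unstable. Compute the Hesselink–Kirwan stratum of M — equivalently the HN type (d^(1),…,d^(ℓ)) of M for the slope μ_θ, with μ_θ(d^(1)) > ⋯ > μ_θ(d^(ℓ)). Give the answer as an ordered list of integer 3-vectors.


Interval decomposition of M: I[1,2]^2, I[1,3].
HN type (ℓ=3): μ^(1)=19; μ^(2)=31/2; μ^(3)=-23

((0, 2, 0); (0, 1, 1); (3, 0, 0))


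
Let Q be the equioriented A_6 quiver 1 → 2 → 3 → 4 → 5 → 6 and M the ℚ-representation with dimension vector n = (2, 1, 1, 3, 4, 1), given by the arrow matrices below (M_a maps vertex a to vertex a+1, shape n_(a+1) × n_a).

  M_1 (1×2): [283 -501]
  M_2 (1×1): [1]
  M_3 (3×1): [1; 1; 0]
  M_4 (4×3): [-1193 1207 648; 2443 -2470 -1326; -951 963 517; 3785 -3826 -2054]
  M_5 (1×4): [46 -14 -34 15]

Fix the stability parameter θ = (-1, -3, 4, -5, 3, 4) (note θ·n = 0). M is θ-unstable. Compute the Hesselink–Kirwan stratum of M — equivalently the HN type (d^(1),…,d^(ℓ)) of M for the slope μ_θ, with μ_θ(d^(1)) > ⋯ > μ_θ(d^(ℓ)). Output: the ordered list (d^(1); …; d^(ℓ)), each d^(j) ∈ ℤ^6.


Barcode: M ≅ I[1,1], I[1,6], I[4,5]^2, I[5,5]. HN layers by μ_θ (6 steps, strictly decreasing):
  μ^(1)=4; μ^(2)=3; μ^(3)=-1/2; μ^(4)=-1; μ^(5)=-2; μ^(6)=-5

((0, 0, 0, 0, 0, 1); (0, 0, 0, 0, 4, 0); (0, 0, 1, 1, 0, 0); (1, 0, 0, 0, 0, 0); (1, 1, 0, 0, 0, 0); (0, 0, 0, 2, 0, 0))


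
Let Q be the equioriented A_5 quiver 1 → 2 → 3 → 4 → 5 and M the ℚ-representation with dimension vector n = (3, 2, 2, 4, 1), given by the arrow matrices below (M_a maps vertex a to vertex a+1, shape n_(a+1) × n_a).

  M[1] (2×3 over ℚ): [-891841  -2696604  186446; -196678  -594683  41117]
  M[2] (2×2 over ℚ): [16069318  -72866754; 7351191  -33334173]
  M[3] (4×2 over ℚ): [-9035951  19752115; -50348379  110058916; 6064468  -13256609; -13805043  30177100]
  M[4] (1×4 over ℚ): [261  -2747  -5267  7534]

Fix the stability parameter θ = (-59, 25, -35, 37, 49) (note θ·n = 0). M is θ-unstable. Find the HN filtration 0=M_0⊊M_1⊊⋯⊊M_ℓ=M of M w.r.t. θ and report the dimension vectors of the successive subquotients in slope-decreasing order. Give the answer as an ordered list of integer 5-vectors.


Interval decomposition of M: I[1,1], I[1,2], I[1,5], I[3,4], I[4,4]^2.
HN type (ℓ=6): μ^(1)=49; μ^(2)=37; μ^(3)=25; μ^(4)=-5; μ^(5)=-35; μ^(6)=-59

((0, 0, 0, 0, 1); (0, 0, 0, 4, 0); (0, 1, 0, 0, 0); (0, 1, 1, 0, 0); (0, 0, 1, 0, 0); (3, 0, 0, 0, 0))


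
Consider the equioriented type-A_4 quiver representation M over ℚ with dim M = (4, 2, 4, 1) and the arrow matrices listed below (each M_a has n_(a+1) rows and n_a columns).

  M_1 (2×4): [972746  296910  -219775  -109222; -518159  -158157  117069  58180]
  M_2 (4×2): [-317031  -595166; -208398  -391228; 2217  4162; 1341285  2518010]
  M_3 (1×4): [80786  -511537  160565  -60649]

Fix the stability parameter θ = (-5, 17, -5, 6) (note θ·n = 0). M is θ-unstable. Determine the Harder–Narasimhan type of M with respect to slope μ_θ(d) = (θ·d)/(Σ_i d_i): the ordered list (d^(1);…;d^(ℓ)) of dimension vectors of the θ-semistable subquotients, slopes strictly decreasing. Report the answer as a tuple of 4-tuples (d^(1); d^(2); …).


Interval decomposition of M: I[1,1]^2, I[1,2], I[1,3], I[3,3]^2, I[3,4].
HN type (ℓ=3): μ^(1)=17; μ^(2)=6; μ^(3)=-5

((0, 1, 0, 0); (0, 1, 1, 1); (4, 0, 3, 0))


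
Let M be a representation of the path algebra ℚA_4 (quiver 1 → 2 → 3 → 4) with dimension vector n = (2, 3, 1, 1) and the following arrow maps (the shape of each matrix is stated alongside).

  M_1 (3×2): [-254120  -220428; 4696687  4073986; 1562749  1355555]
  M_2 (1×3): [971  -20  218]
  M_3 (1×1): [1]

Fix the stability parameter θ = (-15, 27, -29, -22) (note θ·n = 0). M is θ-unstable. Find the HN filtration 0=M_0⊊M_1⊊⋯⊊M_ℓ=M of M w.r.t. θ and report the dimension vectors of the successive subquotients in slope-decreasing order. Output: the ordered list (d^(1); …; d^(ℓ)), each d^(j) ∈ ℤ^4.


Barcode: M ≅ I[1,2], I[1,4], I[2,2]. HN layers by μ_θ (3 steps, strictly decreasing):
  μ^(1)=27; μ^(2)=-8; μ^(3)=-15

((0, 2, 0, 0); (0, 1, 1, 1); (2, 0, 0, 0))


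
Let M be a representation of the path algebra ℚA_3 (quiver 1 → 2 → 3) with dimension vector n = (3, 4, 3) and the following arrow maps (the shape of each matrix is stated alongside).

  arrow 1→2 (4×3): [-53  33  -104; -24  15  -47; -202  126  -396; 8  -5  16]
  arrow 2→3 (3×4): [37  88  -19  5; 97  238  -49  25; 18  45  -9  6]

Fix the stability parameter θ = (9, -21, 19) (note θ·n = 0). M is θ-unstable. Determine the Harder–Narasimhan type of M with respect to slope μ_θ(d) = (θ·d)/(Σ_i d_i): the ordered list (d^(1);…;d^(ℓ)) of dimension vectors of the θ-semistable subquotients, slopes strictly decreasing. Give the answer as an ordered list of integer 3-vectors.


Barcode: M ≅ I[1,2], I[1,3]^2, I[2,2], I[3,3]. HN layers by μ_θ (3 steps, strictly decreasing):
  μ^(1)=19; μ^(2)=-6; μ^(3)=-21

((0, 0, 3); (3, 3, 0); (0, 1, 0))


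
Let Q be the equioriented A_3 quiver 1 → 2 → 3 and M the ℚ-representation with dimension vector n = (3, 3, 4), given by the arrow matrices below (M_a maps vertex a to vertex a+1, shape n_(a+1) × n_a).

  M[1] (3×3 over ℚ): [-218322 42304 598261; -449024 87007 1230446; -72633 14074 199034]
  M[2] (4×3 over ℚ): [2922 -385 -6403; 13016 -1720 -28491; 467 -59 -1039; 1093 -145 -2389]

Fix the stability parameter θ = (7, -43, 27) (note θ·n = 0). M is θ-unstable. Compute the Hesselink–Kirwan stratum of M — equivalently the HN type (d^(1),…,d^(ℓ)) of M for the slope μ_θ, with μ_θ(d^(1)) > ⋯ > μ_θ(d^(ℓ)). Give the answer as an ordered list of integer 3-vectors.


Via rank(M_{q-1}∘⋯∘M_p): M ≅ I[1,3]^3, I[3,3].
μ_θ-semistable layers: μ^(1)=27; μ^(2)=-18

((0, 0, 4); (3, 3, 0))


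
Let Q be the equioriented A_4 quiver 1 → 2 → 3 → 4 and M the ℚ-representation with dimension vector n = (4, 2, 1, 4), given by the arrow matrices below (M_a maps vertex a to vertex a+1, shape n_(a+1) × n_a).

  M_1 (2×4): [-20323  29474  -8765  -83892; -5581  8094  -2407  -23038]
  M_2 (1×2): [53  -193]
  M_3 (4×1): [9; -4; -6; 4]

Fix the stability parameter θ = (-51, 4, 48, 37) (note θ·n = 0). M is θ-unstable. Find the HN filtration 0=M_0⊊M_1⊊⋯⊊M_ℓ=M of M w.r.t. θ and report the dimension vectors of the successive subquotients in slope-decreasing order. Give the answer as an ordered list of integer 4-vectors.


Interval decomposition of M: I[1,1]^2, I[1,2], I[1,4], I[4,4]^3.
HN type (ℓ=4): μ^(1)=85/2; μ^(2)=37; μ^(3)=4; μ^(4)=-51

((0, 0, 1, 1); (0, 0, 0, 3); (0, 2, 0, 0); (4, 0, 0, 0))


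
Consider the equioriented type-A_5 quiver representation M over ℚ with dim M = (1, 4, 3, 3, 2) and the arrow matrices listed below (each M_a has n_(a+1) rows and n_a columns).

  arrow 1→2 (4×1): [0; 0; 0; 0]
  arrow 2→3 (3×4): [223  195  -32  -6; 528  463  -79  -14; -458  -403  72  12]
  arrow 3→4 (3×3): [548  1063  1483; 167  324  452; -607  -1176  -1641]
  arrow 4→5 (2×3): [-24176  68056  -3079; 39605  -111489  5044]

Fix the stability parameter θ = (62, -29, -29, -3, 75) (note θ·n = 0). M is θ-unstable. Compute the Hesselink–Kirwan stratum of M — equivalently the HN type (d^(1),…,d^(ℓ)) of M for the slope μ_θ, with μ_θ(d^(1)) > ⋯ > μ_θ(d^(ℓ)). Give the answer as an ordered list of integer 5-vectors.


Interval decomposition of M: I[1,1], I[2,2], I[2,4], I[2,5]^2.
HN type (ℓ=4): μ^(1)=75; μ^(2)=62; μ^(3)=-3; μ^(4)=-29

((0, 0, 0, 0, 2); (1, 0, 0, 0, 0); (0, 0, 0, 3, 0); (0, 4, 3, 0, 0))


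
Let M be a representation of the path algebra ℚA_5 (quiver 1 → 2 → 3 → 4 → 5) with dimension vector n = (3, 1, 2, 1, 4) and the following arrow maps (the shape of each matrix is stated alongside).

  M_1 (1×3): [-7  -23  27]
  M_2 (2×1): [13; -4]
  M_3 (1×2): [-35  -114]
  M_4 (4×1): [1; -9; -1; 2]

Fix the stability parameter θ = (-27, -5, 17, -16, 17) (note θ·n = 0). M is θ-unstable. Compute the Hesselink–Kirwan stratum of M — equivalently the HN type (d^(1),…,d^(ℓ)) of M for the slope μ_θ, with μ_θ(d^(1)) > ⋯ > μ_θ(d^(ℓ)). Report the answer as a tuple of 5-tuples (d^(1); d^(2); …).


Via rank(M_{q-1}∘⋯∘M_p): M ≅ I[1,1]^2, I[1,5], I[3,3], I[5,5]^3.
μ_θ-semistable layers: μ^(1)=17; μ^(2)=1/2; μ^(3)=-5; μ^(4)=-27

((0, 0, 1, 0, 4); (0, 0, 1, 1, 0); (0, 1, 0, 0, 0); (3, 0, 0, 0, 0))


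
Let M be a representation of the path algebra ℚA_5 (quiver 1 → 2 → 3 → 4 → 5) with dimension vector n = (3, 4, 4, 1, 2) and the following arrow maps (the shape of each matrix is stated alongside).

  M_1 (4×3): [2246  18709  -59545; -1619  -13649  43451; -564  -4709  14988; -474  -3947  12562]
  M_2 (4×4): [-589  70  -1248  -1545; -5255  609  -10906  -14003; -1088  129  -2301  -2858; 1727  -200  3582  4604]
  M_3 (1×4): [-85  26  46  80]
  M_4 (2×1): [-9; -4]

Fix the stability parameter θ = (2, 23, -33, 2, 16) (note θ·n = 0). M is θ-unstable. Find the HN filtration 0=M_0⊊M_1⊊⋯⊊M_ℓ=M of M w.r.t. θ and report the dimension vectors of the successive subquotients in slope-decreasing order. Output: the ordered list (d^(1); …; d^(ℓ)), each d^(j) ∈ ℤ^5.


Interval decomposition of M: I[1,3]^2, I[1,5], I[2,3], I[5,5].
HN type (ℓ=4): μ^(1)=16; μ^(2)=2; μ^(3)=-8/3; μ^(4)=-5

((0, 0, 0, 0, 2); (0, 0, 0, 1, 0); (3, 3, 3, 0, 0); (0, 1, 1, 0, 0))


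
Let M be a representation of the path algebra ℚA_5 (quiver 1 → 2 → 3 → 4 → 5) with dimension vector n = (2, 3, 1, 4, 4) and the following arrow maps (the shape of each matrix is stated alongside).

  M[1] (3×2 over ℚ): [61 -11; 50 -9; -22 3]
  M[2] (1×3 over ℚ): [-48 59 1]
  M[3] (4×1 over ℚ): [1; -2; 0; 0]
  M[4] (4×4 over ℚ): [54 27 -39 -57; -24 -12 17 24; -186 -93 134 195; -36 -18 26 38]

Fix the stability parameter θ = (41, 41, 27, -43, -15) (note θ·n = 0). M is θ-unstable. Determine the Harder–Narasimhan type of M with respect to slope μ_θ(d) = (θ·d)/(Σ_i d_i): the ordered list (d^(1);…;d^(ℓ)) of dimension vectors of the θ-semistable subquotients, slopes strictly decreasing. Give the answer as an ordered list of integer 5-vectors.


Interval decomposition of M: I[1,2]^2, I[2,4], I[4,4], I[4,5]^2, I[5,5]^2.
HN type (ℓ=4): μ^(1)=41; μ^(2)=25/3; μ^(3)=-15; μ^(4)=-43

((2, 2, 0, 0, 0); (0, 1, 1, 1, 0); (0, 0, 0, 0, 4); (0, 0, 0, 3, 0))


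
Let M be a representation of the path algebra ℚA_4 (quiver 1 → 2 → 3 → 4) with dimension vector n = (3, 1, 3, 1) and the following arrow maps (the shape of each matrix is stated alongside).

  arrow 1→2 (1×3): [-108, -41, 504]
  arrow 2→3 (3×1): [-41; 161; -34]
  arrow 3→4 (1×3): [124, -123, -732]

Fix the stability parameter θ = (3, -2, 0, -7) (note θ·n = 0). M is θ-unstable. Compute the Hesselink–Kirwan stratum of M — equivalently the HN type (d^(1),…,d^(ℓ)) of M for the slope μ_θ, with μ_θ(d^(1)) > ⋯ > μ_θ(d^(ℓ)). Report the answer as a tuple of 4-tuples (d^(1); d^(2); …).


Interval decomposition of M: I[1,1]^2, I[1,4], I[3,3]^2.
HN type (ℓ=3): μ^(1)=3; μ^(2)=0; μ^(3)=-3/2

((2, 0, 0, 0); (0, 0, 2, 0); (1, 1, 1, 1))


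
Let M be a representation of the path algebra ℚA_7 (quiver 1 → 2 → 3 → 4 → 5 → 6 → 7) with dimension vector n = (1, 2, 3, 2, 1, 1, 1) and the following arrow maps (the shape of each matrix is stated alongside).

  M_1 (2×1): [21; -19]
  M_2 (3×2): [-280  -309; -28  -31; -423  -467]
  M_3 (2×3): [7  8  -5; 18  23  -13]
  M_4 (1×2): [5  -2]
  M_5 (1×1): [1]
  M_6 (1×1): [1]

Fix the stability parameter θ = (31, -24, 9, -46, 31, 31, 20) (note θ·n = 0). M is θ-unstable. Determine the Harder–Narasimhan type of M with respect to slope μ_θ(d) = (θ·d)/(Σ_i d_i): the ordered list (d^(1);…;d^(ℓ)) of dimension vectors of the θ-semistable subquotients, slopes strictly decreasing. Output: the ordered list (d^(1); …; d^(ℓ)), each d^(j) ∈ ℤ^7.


Via rank(M_{q-1}∘⋯∘M_p): M ≅ I[1,7], I[2,4], I[3,3].
μ_θ-semistable layers: μ^(1)=82/3; μ^(2)=9; μ^(3)=-15/2; μ^(4)=-37/2; μ^(5)=-24

((0, 0, 0, 0, 1, 1, 1); (0, 0, 1, 0, 0, 0, 0); (1, 1, 1, 1, 0, 0, 0); (0, 0, 1, 1, 0, 0, 0); (0, 1, 0, 0, 0, 0, 0))


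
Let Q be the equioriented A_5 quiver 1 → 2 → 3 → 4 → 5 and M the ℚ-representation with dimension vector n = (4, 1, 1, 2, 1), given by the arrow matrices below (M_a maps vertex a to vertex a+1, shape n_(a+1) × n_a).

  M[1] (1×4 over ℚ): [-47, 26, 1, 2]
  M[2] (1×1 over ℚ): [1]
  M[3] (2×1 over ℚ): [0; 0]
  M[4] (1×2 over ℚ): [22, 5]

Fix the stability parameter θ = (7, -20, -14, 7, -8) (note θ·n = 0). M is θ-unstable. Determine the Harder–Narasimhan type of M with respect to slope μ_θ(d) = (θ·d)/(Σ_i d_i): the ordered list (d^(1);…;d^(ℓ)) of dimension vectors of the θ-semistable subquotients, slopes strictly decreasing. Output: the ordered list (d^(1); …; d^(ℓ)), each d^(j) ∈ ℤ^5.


Barcode: M ≅ I[1,1]^3, I[1,3], I[4,4], I[4,5]. HN layers by μ_θ (3 steps, strictly decreasing):
  μ^(1)=7; μ^(2)=-1/2; μ^(3)=-9

((3, 0, 0, 1, 0); (0, 0, 0, 1, 1); (1, 1, 1, 0, 0))


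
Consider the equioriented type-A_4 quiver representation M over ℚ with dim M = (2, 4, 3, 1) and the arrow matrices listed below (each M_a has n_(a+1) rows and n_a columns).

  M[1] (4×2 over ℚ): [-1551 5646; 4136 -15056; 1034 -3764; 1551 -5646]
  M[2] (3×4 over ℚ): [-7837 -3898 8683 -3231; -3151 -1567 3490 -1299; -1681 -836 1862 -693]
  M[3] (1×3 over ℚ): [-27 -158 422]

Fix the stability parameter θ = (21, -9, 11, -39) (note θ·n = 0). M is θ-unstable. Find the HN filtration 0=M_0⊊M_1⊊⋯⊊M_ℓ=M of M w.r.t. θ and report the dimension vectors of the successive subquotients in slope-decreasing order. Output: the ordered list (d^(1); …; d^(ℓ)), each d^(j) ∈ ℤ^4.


Barcode: M ≅ I[1,1], I[1,2], I[2,3]^2, I[2,4]. HN layers by μ_θ (5 steps, strictly decreasing):
  μ^(1)=21; μ^(2)=11; μ^(3)=6; μ^(4)=-9; μ^(5)=-37/3

((1, 0, 0, 0); (0, 0, 2, 0); (1, 1, 0, 0); (0, 2, 0, 0); (0, 1, 1, 1))


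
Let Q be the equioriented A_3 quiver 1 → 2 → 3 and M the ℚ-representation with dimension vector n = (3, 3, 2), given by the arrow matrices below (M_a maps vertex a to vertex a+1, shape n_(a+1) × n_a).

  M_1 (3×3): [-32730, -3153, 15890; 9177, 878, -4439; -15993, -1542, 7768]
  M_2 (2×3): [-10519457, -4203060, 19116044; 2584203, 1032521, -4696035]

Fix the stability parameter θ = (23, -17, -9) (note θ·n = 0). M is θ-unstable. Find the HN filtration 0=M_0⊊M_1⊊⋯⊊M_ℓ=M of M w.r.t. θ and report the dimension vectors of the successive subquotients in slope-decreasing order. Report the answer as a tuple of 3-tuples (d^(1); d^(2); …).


Via rank(M_{q-1}∘⋯∘M_p): M ≅ I[1,2], I[1,3]^2.
μ_θ-semistable layers: μ^(1)=3; μ^(2)=-1

((1, 1, 0); (2, 2, 2))


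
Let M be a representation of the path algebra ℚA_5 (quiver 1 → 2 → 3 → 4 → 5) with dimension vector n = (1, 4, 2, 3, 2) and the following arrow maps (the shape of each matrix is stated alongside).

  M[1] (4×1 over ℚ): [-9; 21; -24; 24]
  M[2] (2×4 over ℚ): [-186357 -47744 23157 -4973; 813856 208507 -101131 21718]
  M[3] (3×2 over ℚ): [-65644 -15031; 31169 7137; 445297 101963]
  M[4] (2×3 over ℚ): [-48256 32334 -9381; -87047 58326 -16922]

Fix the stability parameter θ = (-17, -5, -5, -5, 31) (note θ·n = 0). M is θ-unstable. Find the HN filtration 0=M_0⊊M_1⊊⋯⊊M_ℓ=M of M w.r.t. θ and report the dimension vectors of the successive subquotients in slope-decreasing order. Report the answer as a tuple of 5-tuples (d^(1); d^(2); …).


Interval decomposition of M: I[1,5], I[2,2]^2, I[2,5], I[4,4].
HN type (ℓ=3): μ^(1)=31; μ^(2)=-5; μ^(3)=-17

((0, 0, 0, 0, 2); (0, 4, 2, 3, 0); (1, 0, 0, 0, 0))


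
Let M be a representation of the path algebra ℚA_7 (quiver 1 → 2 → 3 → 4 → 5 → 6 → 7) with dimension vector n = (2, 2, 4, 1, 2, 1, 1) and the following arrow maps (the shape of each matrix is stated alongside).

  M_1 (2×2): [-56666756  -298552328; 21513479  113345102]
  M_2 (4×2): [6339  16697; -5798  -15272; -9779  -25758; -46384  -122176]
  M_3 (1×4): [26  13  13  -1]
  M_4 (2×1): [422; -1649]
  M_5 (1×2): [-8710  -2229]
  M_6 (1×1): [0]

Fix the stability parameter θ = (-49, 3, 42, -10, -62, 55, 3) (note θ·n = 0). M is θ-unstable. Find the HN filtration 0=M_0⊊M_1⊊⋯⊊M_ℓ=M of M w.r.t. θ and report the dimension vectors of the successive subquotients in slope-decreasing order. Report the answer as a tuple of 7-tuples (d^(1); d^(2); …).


Barcode: M ≅ I[1,1], I[1,3], I[2,6], I[3,3]^2, I[5,5], I[7,7]. HN layers by μ_θ (6 steps, strictly decreasing):
  μ^(1)=55; μ^(2)=42; μ^(3)=3; μ^(4)=-27/4; μ^(5)=-49; μ^(6)=-62

((0, 0, 0, 0, 0, 1, 0); (0, 0, 3, 0, 0, 0, 0); (0, 1, 0, 0, 0, 0, 1); (0, 1, 1, 1, 1, 0, 0); (2, 0, 0, 0, 0, 0, 0); (0, 0, 0, 0, 1, 0, 0))


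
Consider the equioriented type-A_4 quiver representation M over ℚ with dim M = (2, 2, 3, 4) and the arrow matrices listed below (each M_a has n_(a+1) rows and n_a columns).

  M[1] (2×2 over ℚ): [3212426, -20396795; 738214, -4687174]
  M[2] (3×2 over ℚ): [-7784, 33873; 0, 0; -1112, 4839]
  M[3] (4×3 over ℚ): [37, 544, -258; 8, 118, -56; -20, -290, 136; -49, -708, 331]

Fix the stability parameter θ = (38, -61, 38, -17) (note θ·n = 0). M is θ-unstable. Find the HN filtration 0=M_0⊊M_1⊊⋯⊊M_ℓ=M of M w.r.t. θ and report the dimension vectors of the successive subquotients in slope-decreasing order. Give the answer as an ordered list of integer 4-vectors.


Interval decomposition of M: I[1,2], I[1,4], I[3,4]^2, I[4,4].
HN type (ℓ=3): μ^(1)=21/2; μ^(2)=-23/2; μ^(3)=-17

((0, 0, 3, 3); (2, 2, 0, 0); (0, 0, 0, 1))


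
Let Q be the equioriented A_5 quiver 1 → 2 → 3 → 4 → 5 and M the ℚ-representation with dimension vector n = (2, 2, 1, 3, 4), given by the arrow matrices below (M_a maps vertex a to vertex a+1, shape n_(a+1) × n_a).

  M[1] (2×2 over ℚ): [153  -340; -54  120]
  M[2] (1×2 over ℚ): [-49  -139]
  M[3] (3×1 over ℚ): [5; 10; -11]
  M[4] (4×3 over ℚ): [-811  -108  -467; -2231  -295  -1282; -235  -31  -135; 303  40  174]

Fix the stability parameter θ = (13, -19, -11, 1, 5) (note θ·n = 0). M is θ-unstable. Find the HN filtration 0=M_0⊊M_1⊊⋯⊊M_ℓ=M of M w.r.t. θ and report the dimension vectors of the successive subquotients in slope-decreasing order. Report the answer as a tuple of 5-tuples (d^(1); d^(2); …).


Interval decomposition of M: I[1,1], I[1,5], I[2,2], I[4,5]^2, I[5,5].
HN type (ℓ=5): μ^(1)=13; μ^(2)=5; μ^(3)=1; μ^(4)=-17/3; μ^(5)=-19

((1, 0, 0, 0, 0); (0, 0, 0, 0, 4); (0, 0, 0, 3, 0); (1, 1, 1, 0, 0); (0, 1, 0, 0, 0))
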